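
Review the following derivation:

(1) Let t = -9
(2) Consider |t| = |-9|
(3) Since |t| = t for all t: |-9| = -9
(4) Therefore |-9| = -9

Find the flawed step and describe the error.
Step 3: Since |t| = t for all t: |-9| = -9

Step 3 incorrectly states that |t| = t for all t. The correct definition is |t| = t when t >= 0, and |t| = -t when t < 0. Since -9 < 0, we have |-9| = -(-9) = 9, not -9.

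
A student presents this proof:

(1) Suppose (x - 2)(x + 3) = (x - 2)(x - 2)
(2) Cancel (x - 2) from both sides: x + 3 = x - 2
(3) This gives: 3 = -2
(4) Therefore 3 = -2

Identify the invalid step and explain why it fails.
Step 2: Cancel (x - 2) from both sides: x + 3 = x - 2

Step 2 cancels (x - 2) from both sides. This is only valid if (x - 2) ≠ 0, i.e., x ≠ 2. When x = 2, both sides equal zero regardless of the other factors. The correct approach requires considering x = 2 as a separate case.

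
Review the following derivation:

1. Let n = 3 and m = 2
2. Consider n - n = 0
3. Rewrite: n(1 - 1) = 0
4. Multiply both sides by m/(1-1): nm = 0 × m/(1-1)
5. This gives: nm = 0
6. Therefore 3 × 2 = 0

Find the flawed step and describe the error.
Step 4: Multiply both sides by m/(1-1): nm = 0 × m/(1-1)

Step 4 multiplies both sides by m/(1-1). However, 1-1 = 0, so this is multiplication by m/0, which is undefined. We cannot multiply by an undefined expression.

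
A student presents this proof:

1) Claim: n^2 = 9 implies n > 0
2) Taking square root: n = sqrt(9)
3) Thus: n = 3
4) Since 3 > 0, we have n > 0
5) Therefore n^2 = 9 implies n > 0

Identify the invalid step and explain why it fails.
Step 2: Taking square root: n = sqrt(9)

Step 2 takes the square root and assumes the positive root only. The equation n^2 = 9 actually has two solutions: n = 3 and n = -3. The proof silently assumes n > 0 without justification, then uses this assumption to conclude n > 0, which is circular. The counterexample n = -3 shows the claim is false.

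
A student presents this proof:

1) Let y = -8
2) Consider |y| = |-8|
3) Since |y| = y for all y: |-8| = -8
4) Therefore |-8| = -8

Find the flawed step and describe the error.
Step 3: Since |y| = y for all y: |-8| = -8

Step 3 incorrectly states that |y| = y for all y. The correct definition is |y| = y when y >= 0, and |y| = -y when y < 0. Since -8 < 0, we have |-8| = -(-8) = 8, not -8.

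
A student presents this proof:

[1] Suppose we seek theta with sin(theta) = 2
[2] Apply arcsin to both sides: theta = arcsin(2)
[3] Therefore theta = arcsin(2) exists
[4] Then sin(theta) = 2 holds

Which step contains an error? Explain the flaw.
Step 2: Apply arcsin to both sides: theta = arcsin(2)

Step 2 applies arcsin to 2. However, arcsin(x) is only defined for x in [-1, 1] because sin(theta) can only produce values in that range. Since |2| > 1, arcsin(2) is undefined. There is no angle whose sine equals 2.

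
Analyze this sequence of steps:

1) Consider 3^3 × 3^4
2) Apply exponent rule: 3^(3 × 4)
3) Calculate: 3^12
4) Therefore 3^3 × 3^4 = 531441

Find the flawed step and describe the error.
Step 2: Apply exponent rule: 3^(3 × 4)

Step 2 incorrectly states that a^b × a^c = a^(b×c). The correct rule is a^b × a^c = a^(b+c). The actual value is 3^3 × 3^4 = 3^7 = 2187, not 3^12 = 531441.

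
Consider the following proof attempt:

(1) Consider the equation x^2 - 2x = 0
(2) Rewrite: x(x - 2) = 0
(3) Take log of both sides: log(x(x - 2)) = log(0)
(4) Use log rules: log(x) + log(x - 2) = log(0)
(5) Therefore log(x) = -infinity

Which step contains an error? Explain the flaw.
Step 3: Take log of both sides: log(x(x - 2)) = log(0)

Step 3 takes the logarithm of both sides, resulting in log(0) on the right side. The logarithm is only defined for positive numbers; log(0) is undefined (approaches negative infinity). This operation is invalid.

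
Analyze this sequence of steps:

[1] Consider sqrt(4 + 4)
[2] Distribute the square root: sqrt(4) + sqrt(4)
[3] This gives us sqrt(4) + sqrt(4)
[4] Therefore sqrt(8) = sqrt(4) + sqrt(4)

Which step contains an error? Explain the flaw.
Step 2: Distribute the square root: sqrt(4) + sqrt(4)

Step 2 incorrectly 'distributes' the square root over addition. The square root function does not distribute: sqrt(a + b) ≠ sqrt(a) + sqrt(b). In fact, sqrt(4 + 4) = sqrt(8) ≈ 2.8284, while sqrt(4) + sqrt(4) ≈ 4.0000.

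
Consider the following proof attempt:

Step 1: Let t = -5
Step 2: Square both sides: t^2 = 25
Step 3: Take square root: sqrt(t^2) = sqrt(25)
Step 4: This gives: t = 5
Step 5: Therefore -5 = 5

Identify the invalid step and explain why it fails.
Step 4: This gives: t = 5

Step 4 incorrectly states that sqrt(t^2) = t. The correct identity is sqrt(t^2) = |t|. Since t = -5 < 0, we have sqrt(t^2) = |-5| = 5, not t = -5.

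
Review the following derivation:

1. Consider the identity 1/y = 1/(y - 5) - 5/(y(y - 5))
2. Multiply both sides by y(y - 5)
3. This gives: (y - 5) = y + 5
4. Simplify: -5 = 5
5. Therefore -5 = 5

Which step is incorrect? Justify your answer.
Step 3: This gives: (y - 5) = y + 5

Step 3 makes a sign error when clearing denominators. Multiplying -5/(y(y - 5)) by y(y - 5) gives -5, not +5. The correct result is (y - 5) = y - 5, which is trivially true, not (y - 5) = y + 5. (Step 1 is a valid identity: 1/(y - 5) - 5/(y(y - 5)) = (y - 5)/(y(y - 5)) = 1/y.)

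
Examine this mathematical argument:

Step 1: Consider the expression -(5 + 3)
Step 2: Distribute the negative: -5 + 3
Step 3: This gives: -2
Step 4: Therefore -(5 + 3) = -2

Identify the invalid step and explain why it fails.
Step 2: Distribute the negative: -5 + 3

Step 2 incorrectly distributes the negative sign. The correct distribution is -(5 + 3) = -5 - 3 = -8. The negative must be applied to both terms, not just the first. The error treats -(5 + 3) as -5 + 3, which equals -2 instead of -8.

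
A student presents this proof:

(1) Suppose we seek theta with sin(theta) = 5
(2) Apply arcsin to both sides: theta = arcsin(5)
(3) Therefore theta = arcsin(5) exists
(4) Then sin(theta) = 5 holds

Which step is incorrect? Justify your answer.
Step 2: Apply arcsin to both sides: theta = arcsin(5)

Step 2 applies arcsin to 5. However, arcsin(x) is only defined for x in [-1, 1] because sin(theta) can only produce values in that range. Since |5| > 1, arcsin(5) is undefined. There is no angle whose sine equals 5.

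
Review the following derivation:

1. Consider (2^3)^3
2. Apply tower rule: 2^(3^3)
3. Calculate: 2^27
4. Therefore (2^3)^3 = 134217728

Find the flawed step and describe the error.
Step 2: Apply tower rule: 2^(3^3)

Step 2 incorrectly states that (a^b)^c = a^(b^c). The correct rule is (a^b)^c = a^(b×c). The actual value is (2^3)^3 = 2^9 = 512, not 2^27 = 134217728.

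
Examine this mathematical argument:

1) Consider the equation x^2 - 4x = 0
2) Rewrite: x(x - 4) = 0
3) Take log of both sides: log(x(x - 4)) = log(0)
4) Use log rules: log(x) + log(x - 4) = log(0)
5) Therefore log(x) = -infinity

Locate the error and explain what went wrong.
Step 3: Take log of both sides: log(x(x - 4)) = log(0)

Step 3 takes the logarithm of both sides, resulting in log(0) on the right side. The logarithm is only defined for positive numbers; log(0) is undefined (approaches negative infinity). This operation is invalid.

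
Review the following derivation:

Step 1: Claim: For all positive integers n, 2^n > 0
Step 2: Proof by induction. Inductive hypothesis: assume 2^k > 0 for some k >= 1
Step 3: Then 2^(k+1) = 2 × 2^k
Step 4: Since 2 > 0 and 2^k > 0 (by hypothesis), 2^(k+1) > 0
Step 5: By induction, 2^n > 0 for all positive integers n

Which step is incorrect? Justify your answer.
Step 5: By induction, 2^n > 0 for all positive integers n

Step 5 concludes the proof by induction, but no base case was ever established. A valid induction proof requires: (1) a base case proving 2^1 > 0, and (2) an inductive step showing IF 2^k > 0 THEN 2^(k+1) > 0. Steps 2-4 correctly establish the inductive step, but without the base case the conclusion in step 5 does not follow.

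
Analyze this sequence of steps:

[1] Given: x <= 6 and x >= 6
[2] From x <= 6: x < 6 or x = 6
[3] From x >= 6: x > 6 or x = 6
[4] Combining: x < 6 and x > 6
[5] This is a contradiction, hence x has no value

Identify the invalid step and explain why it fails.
Step 4: Combining: x < 6 and x > 6

Step 4 incorrectly combines the conditions. From x <= 6 and x >= 6, the intersection is x = 6. The error treats the 'or' cases as 'and' requirements. The correct conclusion is that x = 6 is the unique solution, not that no solution exists.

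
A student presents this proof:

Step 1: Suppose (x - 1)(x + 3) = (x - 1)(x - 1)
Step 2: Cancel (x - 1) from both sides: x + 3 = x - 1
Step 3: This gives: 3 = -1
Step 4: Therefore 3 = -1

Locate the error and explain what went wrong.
Step 2: Cancel (x - 1) from both sides: x + 3 = x - 1

Step 2 cancels (x - 1) from both sides. This is only valid if (x - 1) ≠ 0, i.e., x ≠ 1. When x = 1, both sides equal zero regardless of the other factors. The correct approach requires considering x = 1 as a separate case.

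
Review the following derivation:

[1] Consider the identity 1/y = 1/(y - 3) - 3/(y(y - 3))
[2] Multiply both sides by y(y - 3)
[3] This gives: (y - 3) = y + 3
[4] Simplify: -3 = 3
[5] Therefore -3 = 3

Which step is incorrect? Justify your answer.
Step 3: This gives: (y - 3) = y + 3

Step 3 makes a sign error when clearing denominators. Multiplying -3/(y(y - 3)) by y(y - 3) gives -3, not +3. The correct result is (y - 3) = y - 3, which is trivially true, not (y - 3) = y + 3. (Step 1 is a valid identity: 1/(y - 3) - 3/(y(y - 3)) = (y - 3)/(y(y - 3)) = 1/y.)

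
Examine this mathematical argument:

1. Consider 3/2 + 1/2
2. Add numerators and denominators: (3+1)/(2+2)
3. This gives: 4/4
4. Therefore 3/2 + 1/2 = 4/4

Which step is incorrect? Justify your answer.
Step 2: Add numerators and denominators: (3+1)/(2+2)

Step 2 incorrectly adds fractions by separately adding numerators and denominators. This is wrong. The correct method requires a common denominator: 3/2 + 1/2 = (3×2 + 1×2)/(2×2) = 8/4 = 2. The method used gives 4/4, which is different.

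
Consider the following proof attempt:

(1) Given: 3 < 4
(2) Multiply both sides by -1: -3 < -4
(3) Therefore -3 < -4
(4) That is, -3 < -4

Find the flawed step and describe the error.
Step 2: Multiply both sides by -1: -3 < -4

Step 2 multiplies both sides by -1 but fails to reverse the inequality sign. When multiplying (or dividing) an inequality by a negative number, the direction must be reversed. Since 3 < 4, we should get -3 > -4, i.e., -3 > -4.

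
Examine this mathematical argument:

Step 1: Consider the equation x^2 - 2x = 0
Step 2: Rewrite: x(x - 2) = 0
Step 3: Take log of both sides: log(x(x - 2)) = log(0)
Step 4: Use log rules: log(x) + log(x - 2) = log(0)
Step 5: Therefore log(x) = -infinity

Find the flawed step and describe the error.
Step 3: Take log of both sides: log(x(x - 2)) = log(0)

Step 3 takes the logarithm of both sides, resulting in log(0) on the right side. The logarithm is only defined for positive numbers; log(0) is undefined (approaches negative infinity). This operation is invalid.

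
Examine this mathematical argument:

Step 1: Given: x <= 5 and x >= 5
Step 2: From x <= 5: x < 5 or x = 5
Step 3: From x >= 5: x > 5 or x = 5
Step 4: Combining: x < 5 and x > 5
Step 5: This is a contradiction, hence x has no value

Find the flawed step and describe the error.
Step 4: Combining: x < 5 and x > 5

Step 4 incorrectly combines the conditions. From x <= 5 and x >= 5, the intersection is x = 5. The error treats the 'or' cases as 'and' requirements. The correct conclusion is that x = 5 is the unique solution, not that no solution exists.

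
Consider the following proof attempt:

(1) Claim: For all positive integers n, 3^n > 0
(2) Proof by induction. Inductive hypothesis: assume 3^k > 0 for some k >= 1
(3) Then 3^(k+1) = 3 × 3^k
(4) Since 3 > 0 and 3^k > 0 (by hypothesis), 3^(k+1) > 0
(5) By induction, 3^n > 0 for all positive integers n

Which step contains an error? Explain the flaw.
Step 5: By induction, 3^n > 0 for all positive integers n

Step 5 concludes the proof by induction, but no base case was ever established. A valid induction proof requires: (1) a base case proving 3^1 > 0, and (2) an inductive step showing IF 3^k > 0 THEN 3^(k+1) > 0. Steps 2-4 correctly establish the inductive step, but without the base case the conclusion in step 5 does not follow.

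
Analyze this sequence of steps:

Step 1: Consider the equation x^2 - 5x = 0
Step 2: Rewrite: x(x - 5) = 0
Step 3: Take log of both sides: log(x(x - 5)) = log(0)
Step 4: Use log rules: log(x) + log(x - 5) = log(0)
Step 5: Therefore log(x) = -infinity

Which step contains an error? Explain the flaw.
Step 3: Take log of both sides: log(x(x - 5)) = log(0)

Step 3 takes the logarithm of both sides, resulting in log(0) on the right side. The logarithm is only defined for positive numbers; log(0) is undefined (approaches negative infinity). This operation is invalid.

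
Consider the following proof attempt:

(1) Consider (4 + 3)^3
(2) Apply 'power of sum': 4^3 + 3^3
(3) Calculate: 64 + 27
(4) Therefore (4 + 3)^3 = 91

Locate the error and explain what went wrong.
Step 2: Apply 'power of sum': 4^3 + 3^3

Step 2 incorrectly applies a non-existent rule '(a+b)^n = a^n + b^n'. This is false in general. The correct expansion uses the binomial theorem. The actual value is (4 + 3)^3 = 7^3 = 343, not 91.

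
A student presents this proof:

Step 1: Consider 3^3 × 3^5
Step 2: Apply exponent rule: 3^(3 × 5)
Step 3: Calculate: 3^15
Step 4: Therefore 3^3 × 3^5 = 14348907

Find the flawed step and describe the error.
Step 2: Apply exponent rule: 3^(3 × 5)

Step 2 incorrectly states that a^b × a^c = a^(b×c). The correct rule is a^b × a^c = a^(b+c). The actual value is 3^3 × 3^5 = 3^8 = 6561, not 3^15 = 14348907.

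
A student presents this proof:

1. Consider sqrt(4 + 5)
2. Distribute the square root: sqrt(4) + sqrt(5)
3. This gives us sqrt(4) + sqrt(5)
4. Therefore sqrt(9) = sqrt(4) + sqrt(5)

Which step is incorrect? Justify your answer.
Step 2: Distribute the square root: sqrt(4) + sqrt(5)

Step 2 incorrectly 'distributes' the square root over addition. The square root function does not distribute: sqrt(a + b) ≠ sqrt(a) + sqrt(b). In fact, sqrt(4 + 5) = sqrt(9) ≈ 3.0000, while sqrt(4) + sqrt(5) ≈ 4.2361.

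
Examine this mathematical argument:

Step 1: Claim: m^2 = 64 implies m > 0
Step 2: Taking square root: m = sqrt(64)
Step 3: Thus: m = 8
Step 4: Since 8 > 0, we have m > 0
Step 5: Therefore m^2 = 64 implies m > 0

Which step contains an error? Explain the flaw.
Step 2: Taking square root: m = sqrt(64)

Step 2 takes the square root and assumes the positive root only. The equation m^2 = 64 actually has two solutions: m = 8 and m = -8. The proof silently assumes m > 0 without justification, then uses this assumption to conclude m > 0, which is circular. The counterexample m = -8 shows the claim is false.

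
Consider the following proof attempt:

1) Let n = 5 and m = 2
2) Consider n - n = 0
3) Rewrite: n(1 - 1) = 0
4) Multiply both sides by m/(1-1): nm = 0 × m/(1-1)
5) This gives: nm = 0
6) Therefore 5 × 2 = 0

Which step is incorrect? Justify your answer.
Step 4: Multiply both sides by m/(1-1): nm = 0 × m/(1-1)

Step 4 multiplies both sides by m/(1-1). However, 1-1 = 0, so this is multiplication by m/0, which is undefined. We cannot multiply by an undefined expression.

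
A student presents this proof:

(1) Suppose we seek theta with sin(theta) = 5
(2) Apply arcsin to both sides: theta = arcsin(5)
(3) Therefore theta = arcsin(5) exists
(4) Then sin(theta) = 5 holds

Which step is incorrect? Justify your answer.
Step 2: Apply arcsin to both sides: theta = arcsin(5)

Step 2 applies arcsin to 5. However, arcsin(x) is only defined for x in [-1, 1] because sin(theta) can only produce values in that range. Since |5| > 1, arcsin(5) is undefined. There is no angle whose sine equals 5.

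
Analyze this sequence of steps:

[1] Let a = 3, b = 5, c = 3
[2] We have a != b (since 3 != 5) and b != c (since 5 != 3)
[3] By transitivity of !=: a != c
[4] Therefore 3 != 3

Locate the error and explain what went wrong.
Step 3: By transitivity of !=: a != c

Step 3 incorrectly applies transitivity to the '!=' relation. Transitivity states: if a R b and b R c, then a R c. However, '!=' is not transitive. Counterexample: 3 != 5 and 5 != 3, but 3 = 3 (both equal 3). Transitivity holds for relations like <, <=, =, but not for !=.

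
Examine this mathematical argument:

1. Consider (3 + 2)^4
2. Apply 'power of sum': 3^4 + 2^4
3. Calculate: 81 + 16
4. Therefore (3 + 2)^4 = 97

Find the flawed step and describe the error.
Step 2: Apply 'power of sum': 3^4 + 2^4

Step 2 incorrectly applies a non-existent rule '(a+b)^n = a^n + b^n'. This is false in general. The correct expansion uses the binomial theorem. The actual value is (3 + 2)^4 = 5^4 = 625, not 97.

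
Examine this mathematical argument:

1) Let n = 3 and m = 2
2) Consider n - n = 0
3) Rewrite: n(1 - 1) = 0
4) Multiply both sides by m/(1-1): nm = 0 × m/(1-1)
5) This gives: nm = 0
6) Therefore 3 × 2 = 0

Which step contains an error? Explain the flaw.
Step 4: Multiply both sides by m/(1-1): nm = 0 × m/(1-1)

Step 4 multiplies both sides by m/(1-1). However, 1-1 = 0, so this is multiplication by m/0, which is undefined. We cannot multiply by an undefined expression.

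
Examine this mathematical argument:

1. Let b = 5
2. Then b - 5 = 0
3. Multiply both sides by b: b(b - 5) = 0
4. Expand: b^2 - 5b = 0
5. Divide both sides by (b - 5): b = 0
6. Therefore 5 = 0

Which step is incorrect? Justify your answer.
Step 5: Divide both sides by (b - 5): b = 0

Step 5 divides both sides by (b - 5). However, since b = 5, we have (b - 5) = 0. Division by zero is undefined, making this step invalid.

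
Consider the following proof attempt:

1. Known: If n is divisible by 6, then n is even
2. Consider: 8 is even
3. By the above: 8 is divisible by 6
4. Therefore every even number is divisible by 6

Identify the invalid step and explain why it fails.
Step 3: By the above: 8 is divisible by 6

Step 3 commits the fallacy of affirming the consequent. The known fact 'divisible by 6 → even' does NOT imply 'even → divisible by 6'. That would be the converse, which is false. For example, 8 is even but 8 ÷ 6 = 1.33, which is not an integer.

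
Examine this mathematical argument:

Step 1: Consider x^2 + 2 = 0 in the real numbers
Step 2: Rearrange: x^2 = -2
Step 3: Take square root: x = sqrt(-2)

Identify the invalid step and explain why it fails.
Step 3: Take square root: x = sqrt(-2)

Step 3 takes the square root of -2, which is negative. In the real number system, the square root of a negative number is undefined. The equation x^2 + 2 = 0 has no real solutions. Square roots of negative numbers only exist in the complex numbers.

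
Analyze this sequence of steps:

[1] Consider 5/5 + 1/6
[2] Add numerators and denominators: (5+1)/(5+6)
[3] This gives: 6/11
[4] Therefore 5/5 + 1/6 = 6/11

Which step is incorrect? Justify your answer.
Step 2: Add numerators and denominators: (5+1)/(5+6)

Step 2 incorrectly adds fractions by separately adding numerators and denominators. This is wrong. The correct method requires a common denominator: 5/5 + 1/6 = (5×6 + 1×5)/(5×6) = 35/30 = 7/6. The method used gives 6/11, which is different.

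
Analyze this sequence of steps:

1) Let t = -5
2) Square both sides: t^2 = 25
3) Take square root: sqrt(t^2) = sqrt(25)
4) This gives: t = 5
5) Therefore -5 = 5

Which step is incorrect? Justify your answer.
Step 4: This gives: t = 5

Step 4 incorrectly states that sqrt(t^2) = t. The correct identity is sqrt(t^2) = |t|. Since t = -5 < 0, we have sqrt(t^2) = |-5| = 5, not t = -5.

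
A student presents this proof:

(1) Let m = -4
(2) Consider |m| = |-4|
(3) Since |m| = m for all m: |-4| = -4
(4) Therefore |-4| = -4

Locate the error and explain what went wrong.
Step 3: Since |m| = m for all m: |-4| = -4

Step 3 incorrectly states that |m| = m for all m. The correct definition is |m| = m when m >= 0, and |m| = -m when m < 0. Since -4 < 0, we have |-4| = -(-4) = 4, not -4.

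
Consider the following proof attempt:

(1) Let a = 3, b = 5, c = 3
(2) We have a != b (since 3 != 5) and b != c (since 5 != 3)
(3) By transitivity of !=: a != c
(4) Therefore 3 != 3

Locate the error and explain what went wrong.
Step 3: By transitivity of !=: a != c

Step 3 incorrectly applies transitivity to the '!=' relation. Transitivity states: if a R b and b R c, then a R c. However, '!=' is not transitive. Counterexample: 3 != 5 and 5 != 3, but 3 = 3 (both equal 3). Transitivity holds for relations like <, <=, =, but not for !=.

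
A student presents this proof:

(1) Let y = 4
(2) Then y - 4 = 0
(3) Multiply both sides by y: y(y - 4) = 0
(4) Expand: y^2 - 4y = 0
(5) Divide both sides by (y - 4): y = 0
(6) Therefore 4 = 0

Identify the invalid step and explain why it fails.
Step 5: Divide both sides by (y - 4): y = 0

Step 5 divides both sides by (y - 4). However, since y = 4, we have (y - 4) = 0. Division by zero is undefined, making this step invalid.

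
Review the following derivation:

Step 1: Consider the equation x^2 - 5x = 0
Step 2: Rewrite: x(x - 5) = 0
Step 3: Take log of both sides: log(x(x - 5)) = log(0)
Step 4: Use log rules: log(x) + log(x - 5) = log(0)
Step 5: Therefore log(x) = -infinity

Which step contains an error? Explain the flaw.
Step 3: Take log of both sides: log(x(x - 5)) = log(0)

Step 3 takes the logarithm of both sides, resulting in log(0) on the right side. The logarithm is only defined for positive numbers; log(0) is undefined (approaches negative infinity). This operation is invalid.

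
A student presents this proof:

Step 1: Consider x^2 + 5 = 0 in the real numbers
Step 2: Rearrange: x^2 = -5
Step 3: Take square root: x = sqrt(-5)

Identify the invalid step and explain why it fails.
Step 3: Take square root: x = sqrt(-5)

Step 3 takes the square root of -5, which is negative. In the real number system, the square root of a negative number is undefined. The equation x^2 + 5 = 0 has no real solutions. Square roots of negative numbers only exist in the complex numbers.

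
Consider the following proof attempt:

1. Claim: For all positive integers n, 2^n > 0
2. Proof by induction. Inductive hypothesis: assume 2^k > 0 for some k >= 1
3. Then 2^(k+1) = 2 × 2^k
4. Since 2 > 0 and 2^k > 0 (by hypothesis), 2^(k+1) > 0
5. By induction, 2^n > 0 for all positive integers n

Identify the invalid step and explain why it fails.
Step 5: By induction, 2^n > 0 for all positive integers n

Step 5 concludes the proof by induction, but no base case was ever established. A valid induction proof requires: (1) a base case proving 2^1 > 0, and (2) an inductive step showing IF 2^k > 0 THEN 2^(k+1) > 0. Steps 2-4 correctly establish the inductive step, but without the base case the conclusion in step 5 does not follow.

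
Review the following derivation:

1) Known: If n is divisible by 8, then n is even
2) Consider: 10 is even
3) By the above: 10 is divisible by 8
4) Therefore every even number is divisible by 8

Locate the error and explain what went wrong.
Step 3: By the above: 10 is divisible by 8

Step 3 commits the fallacy of affirming the consequent. The known fact 'divisible by 8 → even' does NOT imply 'even → divisible by 8'. That would be the converse, which is false. For example, 10 is even but 10 ÷ 8 = 1.25, which is not an integer.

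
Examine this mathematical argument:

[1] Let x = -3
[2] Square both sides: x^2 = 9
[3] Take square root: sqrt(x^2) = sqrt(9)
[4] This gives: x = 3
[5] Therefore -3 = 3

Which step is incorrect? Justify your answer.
Step 4: This gives: x = 3

Step 4 incorrectly states that sqrt(x^2) = x. The correct identity is sqrt(x^2) = |x|. Since x = -3 < 0, we have sqrt(x^2) = |-3| = 3, not x = -3.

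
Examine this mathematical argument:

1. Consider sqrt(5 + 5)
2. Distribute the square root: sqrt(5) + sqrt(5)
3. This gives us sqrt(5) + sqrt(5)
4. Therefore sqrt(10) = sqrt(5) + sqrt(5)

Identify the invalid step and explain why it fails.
Step 2: Distribute the square root: sqrt(5) + sqrt(5)

Step 2 incorrectly 'distributes' the square root over addition. The square root function does not distribute: sqrt(a + b) ≠ sqrt(a) + sqrt(b). In fact, sqrt(5 + 5) = sqrt(10) ≈ 3.1623, while sqrt(5) + sqrt(5) ≈ 4.4721.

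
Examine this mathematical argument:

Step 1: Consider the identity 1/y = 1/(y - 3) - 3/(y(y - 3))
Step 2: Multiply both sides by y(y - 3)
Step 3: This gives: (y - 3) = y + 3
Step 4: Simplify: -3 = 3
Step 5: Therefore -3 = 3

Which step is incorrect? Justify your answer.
Step 3: This gives: (y - 3) = y + 3

Step 3 makes a sign error when clearing denominators. Multiplying -3/(y(y - 3)) by y(y - 3) gives -3, not +3. The correct result is (y - 3) = y - 3, which is trivially true, not (y - 3) = y + 3. (Step 1 is a valid identity: 1/(y - 3) - 3/(y(y - 3)) = (y - 3)/(y(y - 3)) = 1/y.)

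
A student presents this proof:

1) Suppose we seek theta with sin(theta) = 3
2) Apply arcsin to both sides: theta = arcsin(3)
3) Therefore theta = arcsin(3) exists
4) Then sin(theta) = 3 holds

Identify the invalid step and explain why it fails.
Step 2: Apply arcsin to both sides: theta = arcsin(3)

Step 2 applies arcsin to 3. However, arcsin(x) is only defined for x in [-1, 1] because sin(theta) can only produce values in that range. Since |3| > 1, arcsin(3) is undefined. There is no angle whose sine equals 3.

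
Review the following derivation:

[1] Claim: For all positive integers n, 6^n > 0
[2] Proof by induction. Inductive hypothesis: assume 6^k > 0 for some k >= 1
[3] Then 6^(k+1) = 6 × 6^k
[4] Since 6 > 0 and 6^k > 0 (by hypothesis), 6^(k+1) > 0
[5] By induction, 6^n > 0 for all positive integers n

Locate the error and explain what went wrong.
Step 5: By induction, 6^n > 0 for all positive integers n

Step 5 concludes the proof by induction, but no base case was ever established. A valid induction proof requires: (1) a base case proving 6^1 > 0, and (2) an inductive step showing IF 6^k > 0 THEN 6^(k+1) > 0. Steps 2-4 correctly establish the inductive step, but without the base case the conclusion in step 5 does not follow.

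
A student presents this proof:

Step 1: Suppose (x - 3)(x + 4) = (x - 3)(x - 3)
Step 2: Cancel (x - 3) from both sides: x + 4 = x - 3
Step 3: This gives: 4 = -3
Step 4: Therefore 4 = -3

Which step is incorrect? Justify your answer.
Step 2: Cancel (x - 3) from both sides: x + 4 = x - 3

Step 2 cancels (x - 3) from both sides. This is only valid if (x - 3) ≠ 0, i.e., x ≠ 3. When x = 3, both sides equal zero regardless of the other factors. The correct approach requires considering x = 3 as a separate case.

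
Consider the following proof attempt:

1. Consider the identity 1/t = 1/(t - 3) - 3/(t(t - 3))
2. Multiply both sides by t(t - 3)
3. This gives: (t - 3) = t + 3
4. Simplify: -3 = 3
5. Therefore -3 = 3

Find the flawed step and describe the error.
Step 3: This gives: (t - 3) = t + 3

Step 3 makes a sign error when clearing denominators. Multiplying -3/(t(t - 3)) by t(t - 3) gives -3, not +3. The correct result is (t - 3) = t - 3, which is trivially true, not (t - 3) = t + 3. (Step 1 is a valid identity: 1/(t - 3) - 3/(t(t - 3)) = (t - 3)/(t(t - 3)) = 1/t.)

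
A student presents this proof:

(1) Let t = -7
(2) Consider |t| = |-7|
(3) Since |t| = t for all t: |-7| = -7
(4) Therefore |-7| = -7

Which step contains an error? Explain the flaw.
Step 3: Since |t| = t for all t: |-7| = -7

Step 3 incorrectly states that |t| = t for all t. The correct definition is |t| = t when t >= 0, and |t| = -t when t < 0. Since -7 < 0, we have |-7| = -(-7) = 7, not -7.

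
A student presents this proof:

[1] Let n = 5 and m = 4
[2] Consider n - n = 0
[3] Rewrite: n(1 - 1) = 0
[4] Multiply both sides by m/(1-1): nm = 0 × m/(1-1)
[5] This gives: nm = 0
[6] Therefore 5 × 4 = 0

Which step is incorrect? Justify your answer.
Step 4: Multiply both sides by m/(1-1): nm = 0 × m/(1-1)

Step 4 multiplies both sides by m/(1-1). However, 1-1 = 0, so this is multiplication by m/0, which is undefined. We cannot multiply by an undefined expression.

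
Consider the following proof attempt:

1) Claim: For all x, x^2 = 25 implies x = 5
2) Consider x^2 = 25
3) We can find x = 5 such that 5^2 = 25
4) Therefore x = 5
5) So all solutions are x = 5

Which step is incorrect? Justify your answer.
Step 4: Therefore x = 5

Step 4 incorrectly concludes that x = 5 is the only solution. The proof shows that x = 5 is A solution (existence), but does not show it is the ONLY solution (uniqueness). In fact, x = -5 is also a solution since (-5)^2 = 25. Finding one solution doesn't prove there are no others.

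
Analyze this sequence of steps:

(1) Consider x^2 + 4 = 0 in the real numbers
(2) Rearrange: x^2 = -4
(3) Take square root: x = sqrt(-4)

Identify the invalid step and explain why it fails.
Step 3: Take square root: x = sqrt(-4)

Step 3 takes the square root of -4, which is negative. In the real number system, the square root of a negative number is undefined. The equation x^2 + 4 = 0 has no real solutions. Square roots of negative numbers only exist in the complex numbers.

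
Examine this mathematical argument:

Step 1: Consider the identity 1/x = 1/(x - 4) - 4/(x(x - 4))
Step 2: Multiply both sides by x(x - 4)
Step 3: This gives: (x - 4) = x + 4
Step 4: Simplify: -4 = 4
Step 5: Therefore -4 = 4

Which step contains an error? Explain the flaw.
Step 3: This gives: (x - 4) = x + 4

Step 3 makes a sign error when clearing denominators. Multiplying -4/(x(x - 4)) by x(x - 4) gives -4, not +4. The correct result is (x - 4) = x - 4, which is trivially true, not (x - 4) = x + 4. (Step 1 is a valid identity: 1/(x - 4) - 4/(x(x - 4)) = (x - 4)/(x(x - 4)) = 1/x.)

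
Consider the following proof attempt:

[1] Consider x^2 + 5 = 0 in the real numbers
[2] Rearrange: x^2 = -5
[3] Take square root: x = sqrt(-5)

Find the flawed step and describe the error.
Step 3: Take square root: x = sqrt(-5)

Step 3 takes the square root of -5, which is negative. In the real number system, the square root of a negative number is undefined. The equation x^2 + 5 = 0 has no real solutions. Square roots of negative numbers only exist in the complex numbers.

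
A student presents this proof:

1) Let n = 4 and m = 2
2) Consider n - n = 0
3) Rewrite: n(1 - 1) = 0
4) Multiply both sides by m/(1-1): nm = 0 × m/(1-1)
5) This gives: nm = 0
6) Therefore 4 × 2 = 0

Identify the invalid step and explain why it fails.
Step 4: Multiply both sides by m/(1-1): nm = 0 × m/(1-1)

Step 4 multiplies both sides by m/(1-1). However, 1-1 = 0, so this is multiplication by m/0, which is undefined. We cannot multiply by an undefined expression.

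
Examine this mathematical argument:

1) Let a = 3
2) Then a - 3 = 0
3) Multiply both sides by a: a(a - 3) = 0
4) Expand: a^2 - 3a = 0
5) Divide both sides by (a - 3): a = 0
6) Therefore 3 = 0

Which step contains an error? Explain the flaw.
Step 5: Divide both sides by (a - 3): a = 0

Step 5 divides both sides by (a - 3). However, since a = 3, we have (a - 3) = 0. Division by zero is undefined, making this step invalid.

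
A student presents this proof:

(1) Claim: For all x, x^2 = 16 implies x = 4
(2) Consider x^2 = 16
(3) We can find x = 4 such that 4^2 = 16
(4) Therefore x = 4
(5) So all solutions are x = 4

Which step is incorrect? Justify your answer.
Step 4: Therefore x = 4

Step 4 incorrectly concludes that x = 4 is the only solution. The proof shows that x = 4 is A solution (existence), but does not show it is the ONLY solution (uniqueness). In fact, x = -4 is also a solution since (-4)^2 = 16. Finding one solution doesn't prove there are no others.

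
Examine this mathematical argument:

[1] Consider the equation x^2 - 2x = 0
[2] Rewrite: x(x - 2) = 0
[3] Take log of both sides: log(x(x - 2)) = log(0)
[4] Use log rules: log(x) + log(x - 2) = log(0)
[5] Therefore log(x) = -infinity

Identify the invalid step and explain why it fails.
Step 3: Take log of both sides: log(x(x - 2)) = log(0)

Step 3 takes the logarithm of both sides, resulting in log(0) on the right side. The logarithm is only defined for positive numbers; log(0) is undefined (approaches negative infinity). This operation is invalid.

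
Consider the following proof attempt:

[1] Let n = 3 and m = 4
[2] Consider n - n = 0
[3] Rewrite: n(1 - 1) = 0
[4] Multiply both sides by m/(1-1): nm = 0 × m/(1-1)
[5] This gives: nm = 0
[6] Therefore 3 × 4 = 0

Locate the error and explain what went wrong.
Step 4: Multiply both sides by m/(1-1): nm = 0 × m/(1-1)

Step 4 multiplies both sides by m/(1-1). However, 1-1 = 0, so this is multiplication by m/0, which is undefined. We cannot multiply by an undefined expression.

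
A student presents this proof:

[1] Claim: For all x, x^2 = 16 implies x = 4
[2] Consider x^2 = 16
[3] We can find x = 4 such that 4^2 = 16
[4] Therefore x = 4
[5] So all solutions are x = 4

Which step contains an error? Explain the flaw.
Step 4: Therefore x = 4

Step 4 incorrectly concludes that x = 4 is the only solution. The proof shows that x = 4 is A solution (existence), but does not show it is the ONLY solution (uniqueness). In fact, x = -4 is also a solution since (-4)^2 = 16. Finding one solution doesn't prove there are no others.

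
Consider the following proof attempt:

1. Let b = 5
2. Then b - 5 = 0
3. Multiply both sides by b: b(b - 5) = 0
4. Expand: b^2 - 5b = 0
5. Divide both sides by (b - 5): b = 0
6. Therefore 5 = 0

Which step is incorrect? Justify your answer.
Step 5: Divide both sides by (b - 5): b = 0

Step 5 divides both sides by (b - 5). However, since b = 5, we have (b - 5) = 0. Division by zero is undefined, making this step invalid.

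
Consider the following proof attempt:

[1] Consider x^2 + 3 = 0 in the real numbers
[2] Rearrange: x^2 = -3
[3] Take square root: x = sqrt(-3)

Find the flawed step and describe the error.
Step 3: Take square root: x = sqrt(-3)

Step 3 takes the square root of -3, which is negative. In the real number system, the square root of a negative number is undefined. The equation x^2 + 3 = 0 has no real solutions. Square roots of negative numbers only exist in the complex numbers.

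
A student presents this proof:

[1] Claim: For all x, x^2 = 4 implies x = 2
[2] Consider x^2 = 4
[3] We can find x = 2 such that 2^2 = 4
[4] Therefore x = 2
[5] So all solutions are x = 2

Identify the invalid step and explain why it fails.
Step 4: Therefore x = 2

Step 4 incorrectly concludes that x = 2 is the only solution. The proof shows that x = 2 is A solution (existence), but does not show it is the ONLY solution (uniqueness). In fact, x = -2 is also a solution since (-2)^2 = 4. Finding one solution doesn't prove there are no others.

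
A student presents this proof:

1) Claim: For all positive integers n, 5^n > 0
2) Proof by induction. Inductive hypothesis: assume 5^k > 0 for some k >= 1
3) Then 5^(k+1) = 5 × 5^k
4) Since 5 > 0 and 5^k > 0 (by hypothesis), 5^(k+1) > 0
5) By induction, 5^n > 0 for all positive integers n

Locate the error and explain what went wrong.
Step 5: By induction, 5^n > 0 for all positive integers n

Step 5 concludes the proof by induction, but no base case was ever established. A valid induction proof requires: (1) a base case proving 5^1 > 0, and (2) an inductive step showing IF 5^k > 0 THEN 5^(k+1) > 0. Steps 2-4 correctly establish the inductive step, but without the base case the conclusion in step 5 does not follow.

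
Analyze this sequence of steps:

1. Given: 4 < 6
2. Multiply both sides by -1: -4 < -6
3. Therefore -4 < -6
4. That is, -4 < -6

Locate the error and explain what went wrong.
Step 2: Multiply both sides by -1: -4 < -6

Step 2 multiplies both sides by -1 but fails to reverse the inequality sign. When multiplying (or dividing) an inequality by a negative number, the direction must be reversed. Since 4 < 6, we should get -4 > -6, i.e., -4 > -6.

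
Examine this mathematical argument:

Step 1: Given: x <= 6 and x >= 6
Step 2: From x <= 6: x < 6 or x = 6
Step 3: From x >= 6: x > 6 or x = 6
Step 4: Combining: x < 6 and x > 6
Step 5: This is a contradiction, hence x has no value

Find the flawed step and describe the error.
Step 4: Combining: x < 6 and x > 6

Step 4 incorrectly combines the conditions. From x <= 6 and x >= 6, the intersection is x = 6. The error treats the 'or' cases as 'and' requirements. The correct conclusion is that x = 6 is the unique solution, not that no solution exists.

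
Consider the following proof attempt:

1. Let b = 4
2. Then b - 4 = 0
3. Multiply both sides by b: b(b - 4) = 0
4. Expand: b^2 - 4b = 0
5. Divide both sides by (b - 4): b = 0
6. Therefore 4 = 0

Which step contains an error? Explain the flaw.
Step 5: Divide both sides by (b - 4): b = 0

Step 5 divides both sides by (b - 4). However, since b = 4, we have (b - 4) = 0. Division by zero is undefined, making this step invalid.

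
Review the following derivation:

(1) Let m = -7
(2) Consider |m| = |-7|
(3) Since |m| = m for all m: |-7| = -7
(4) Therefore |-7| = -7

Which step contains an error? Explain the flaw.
Step 3: Since |m| = m for all m: |-7| = -7

Step 3 incorrectly states that |m| = m for all m. The correct definition is |m| = m when m >= 0, and |m| = -m when m < 0. Since -7 < 0, we have |-7| = -(-7) = 7, not -7.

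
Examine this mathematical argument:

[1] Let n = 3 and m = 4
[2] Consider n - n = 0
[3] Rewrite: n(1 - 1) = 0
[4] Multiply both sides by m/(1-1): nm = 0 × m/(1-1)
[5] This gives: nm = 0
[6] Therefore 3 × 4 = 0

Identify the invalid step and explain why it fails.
Step 4: Multiply both sides by m/(1-1): nm = 0 × m/(1-1)

Step 4 multiplies both sides by m/(1-1). However, 1-1 = 0, so this is multiplication by m/0, which is undefined. We cannot multiply by an undefined expression.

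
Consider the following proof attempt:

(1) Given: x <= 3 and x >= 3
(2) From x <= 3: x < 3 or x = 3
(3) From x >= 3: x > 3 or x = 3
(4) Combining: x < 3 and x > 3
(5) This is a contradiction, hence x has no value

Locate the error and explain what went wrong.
Step 4: Combining: x < 3 and x > 3

Step 4 incorrectly combines the conditions. From x <= 3 and x >= 3, the intersection is x = 3. The error treats the 'or' cases as 'and' requirements. The correct conclusion is that x = 3 is the unique solution, not that no solution exists.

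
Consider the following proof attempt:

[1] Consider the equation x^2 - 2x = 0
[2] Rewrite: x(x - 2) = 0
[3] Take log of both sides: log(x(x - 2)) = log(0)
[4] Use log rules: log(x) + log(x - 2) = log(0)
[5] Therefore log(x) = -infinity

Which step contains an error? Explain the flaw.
Step 3: Take log of both sides: log(x(x - 2)) = log(0)

Step 3 takes the logarithm of both sides, resulting in log(0) on the right side. The logarithm is only defined for positive numbers; log(0) is undefined (approaches negative infinity). This operation is invalid.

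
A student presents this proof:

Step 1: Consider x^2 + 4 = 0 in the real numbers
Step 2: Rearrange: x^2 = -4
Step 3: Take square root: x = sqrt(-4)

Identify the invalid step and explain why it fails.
Step 3: Take square root: x = sqrt(-4)

Step 3 takes the square root of -4, which is negative. In the real number system, the square root of a negative number is undefined. The equation x^2 + 4 = 0 has no real solutions. Square roots of negative numbers only exist in the complex numbers.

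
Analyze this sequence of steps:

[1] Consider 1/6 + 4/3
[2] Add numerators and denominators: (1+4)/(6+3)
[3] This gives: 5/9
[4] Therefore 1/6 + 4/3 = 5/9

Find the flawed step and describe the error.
Step 2: Add numerators and denominators: (1+4)/(6+3)

Step 2 incorrectly adds fractions by separately adding numerators and denominators. This is wrong. The correct method requires a common denominator: 1/6 + 4/3 = (1×3 + 4×6)/(6×3) = 27/18 = 3/2. The method used gives 5/9, which is different.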